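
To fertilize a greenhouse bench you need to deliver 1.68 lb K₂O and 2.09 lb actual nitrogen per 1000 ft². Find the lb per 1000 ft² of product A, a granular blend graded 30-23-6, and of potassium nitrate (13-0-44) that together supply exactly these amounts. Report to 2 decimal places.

5.65 lb product A, 3.05 lb potassium nitrate

With a, b = lb per 1000 ft² of product A and potassium nitrate:
K₂O: 0.06·a + 0.44·b = 1.68
N: 0.3·a + 0.13·b = 2.09
Solving simultaneously: a = 5.64573, b = 3.04831.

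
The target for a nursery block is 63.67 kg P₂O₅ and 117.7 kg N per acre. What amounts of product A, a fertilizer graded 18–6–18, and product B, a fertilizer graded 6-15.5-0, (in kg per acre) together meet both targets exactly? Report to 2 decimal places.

593.55 kg product A, 181.01 kg product B

With a, b = kg per acre of product A and product B:
P₂O₅: 0.06·a + 0.155·b = 63.67
N: 0.18·a + 0.06·b = 117.7
From row1: a = (63.67 − 0.155·b) / 0.06.
Into row2: 0.18·(63.67 − 0.155·b)/0.06 + 0.06·b = 117.7 → b = 181.012, a = 593.551.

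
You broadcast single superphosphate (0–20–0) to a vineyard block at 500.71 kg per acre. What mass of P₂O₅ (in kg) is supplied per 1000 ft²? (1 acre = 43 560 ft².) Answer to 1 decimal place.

P₂O₅ per acre = 500.71 × 20% = 100.142 kg.
Convert to per 1000 ft²: 100.142 × 0.0229568 = 2.29894 kg.

2.3 kg P₂O₅ per thousand sq ft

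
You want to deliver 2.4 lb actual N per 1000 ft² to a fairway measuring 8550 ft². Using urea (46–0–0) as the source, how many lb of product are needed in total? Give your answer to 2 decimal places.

Product per 1000 ft² = 2.4 / 46% = 5.21739 lb.
Total product = 5.21739 × 8550 / 1000 = 44.6087 lb.

44.61 lb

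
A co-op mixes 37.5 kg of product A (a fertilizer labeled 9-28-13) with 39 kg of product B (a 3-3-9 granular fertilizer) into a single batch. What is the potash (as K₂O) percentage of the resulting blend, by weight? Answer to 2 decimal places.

Total mass = 37.5 + 39 = 76.5 kg.
K₂O mass = 13%×37.5 + 9%×39 = 8.385 kg.
% K₂O = 8.385 / 76.5 = 10.9608%.

10.96% K₂O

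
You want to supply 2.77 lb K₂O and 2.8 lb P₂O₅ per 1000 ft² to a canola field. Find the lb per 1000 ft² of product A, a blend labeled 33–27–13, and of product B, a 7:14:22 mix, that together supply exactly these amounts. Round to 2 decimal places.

Per-1000 ft² balance (a = product A, b = product B):
K₂O: 0.13·a + 0.22·b = 2.77
P₂O₅: 0.27·a + 0.14·b = 2.8
Eliminate b: (row1) − 0.22/0.14·(row2) → -0.294286·a = -1.63, so a = 5.53883.
Then b = (2.8 − 0.27·5.53883) / 0.14 = 9.31796.

5.54 lb product A, 9.32 lb product B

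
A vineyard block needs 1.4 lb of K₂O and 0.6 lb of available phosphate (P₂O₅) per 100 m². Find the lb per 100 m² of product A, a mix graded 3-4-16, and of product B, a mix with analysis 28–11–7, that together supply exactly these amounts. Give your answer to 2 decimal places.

Per-100 m² balance (a = product A, b = product B):
K₂O: 0.16·a + 0.07·b = 1.4
P₂O₅: 0.04·a + 0.11·b = 0.6
Eliminate b: (row1) − 0.07/0.11·(row2) → 0.134545·a = 1.01818, so a = 7.56757.
Then b = (0.6 − 0.04·7.56757) / 0.11 = 2.7027.

7.57 lb product A, 2.70 lb product B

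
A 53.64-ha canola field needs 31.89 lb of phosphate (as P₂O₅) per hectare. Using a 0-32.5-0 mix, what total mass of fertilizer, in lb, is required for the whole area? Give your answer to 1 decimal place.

Product per hectare = 31.89 / 32.5% = 98.1231 lb.
Total product = 98.1231 × 53.64 = 5263.32 lb.

5263.3 lb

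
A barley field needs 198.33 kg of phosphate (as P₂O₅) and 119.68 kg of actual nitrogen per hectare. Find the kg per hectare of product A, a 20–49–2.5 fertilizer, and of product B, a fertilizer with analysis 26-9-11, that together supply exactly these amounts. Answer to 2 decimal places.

372.89 kg product A, 173.47 kg product B

With a, b = kg per hectare of product A and product B:
P₂O₅: 0.49·a + 0.09·b = 198.33
N: 0.2·a + 0.26·b = 119.68
Solving simultaneously: a = 372.894, b = 173.466.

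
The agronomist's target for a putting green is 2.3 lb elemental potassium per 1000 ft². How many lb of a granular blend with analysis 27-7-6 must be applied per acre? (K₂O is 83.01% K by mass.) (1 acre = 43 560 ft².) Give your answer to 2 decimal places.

As K₂O: 2.3 / 0.8301 = 2.77075 lb per 1000 ft².
Product per 1000 ft² = 2.77075 / 6% = 46.1792 lb.
Convert to per acre: 46.1792 × 43.56 = 2011.5649 lb.

2011.56 lb of product per acre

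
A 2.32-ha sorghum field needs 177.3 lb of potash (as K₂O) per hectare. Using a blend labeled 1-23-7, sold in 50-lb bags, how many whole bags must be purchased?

118 bags

Product per hectare = 177.3 / 7% = 2532.86 lb.
Total product = 2532.86 × 2.32 = 5876.23 lb.
Bags = ⌈5876.23 / 50⌉ = 118.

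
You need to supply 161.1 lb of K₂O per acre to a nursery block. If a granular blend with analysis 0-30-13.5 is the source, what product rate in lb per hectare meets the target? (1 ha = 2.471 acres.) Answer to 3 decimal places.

2948.727 lb of product per hectare

Product per acre = 161.1 / 13.5% = 1193.33 lb.
Convert to per hectare: 1193.33 × 2.471 = 2948.7267 lb.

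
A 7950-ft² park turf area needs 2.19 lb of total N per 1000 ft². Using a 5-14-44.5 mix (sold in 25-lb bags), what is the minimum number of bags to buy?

Product per 1000 ft² = 2.19 / 5% = 43.8 lb.
Total product = 43.8 × 7950 / 1000 = 348.21 lb.
Bags = ⌈348.21 / 25⌉ = 14.

14 bags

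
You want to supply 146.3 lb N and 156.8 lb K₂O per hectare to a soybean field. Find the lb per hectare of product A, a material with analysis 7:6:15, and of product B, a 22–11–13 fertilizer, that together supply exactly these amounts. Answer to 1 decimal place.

Per-hectare balance (a = product A, b = product B):
N: 0.07·a + 0.22·b = 146.3
K₂O: 0.15·a + 0.13·b = 156.8
Eliminate a: (row1) − 0.07/0.15·(row2) → 0.159333·b = 73.1267, so b = 458.954.
Back-substitute: a = (146.3 − 0.22·458.954) / 0.07 = 647.573.

647.6 lb product A, 459.0 lb product B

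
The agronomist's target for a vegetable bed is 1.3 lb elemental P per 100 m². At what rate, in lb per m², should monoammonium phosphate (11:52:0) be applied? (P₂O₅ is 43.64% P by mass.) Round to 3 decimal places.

As P₂O₅: 1.3 / 0.4364 = 2.97892 lb per 100 m².
Product per 100 m² = 2.97892 / 52% = 5.72869 lb.
Convert to per m²: 5.72869 × 0.01 = 0.0572869 lb.

0.057 lb of product per sq m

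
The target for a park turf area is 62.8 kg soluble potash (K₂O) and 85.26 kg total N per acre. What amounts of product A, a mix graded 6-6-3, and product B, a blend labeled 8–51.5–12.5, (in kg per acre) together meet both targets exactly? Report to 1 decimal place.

With a, b = kg per acre of product A and product B:
K₂O: 0.03·a + 0.125·b = 62.8
N: 0.06·a + 0.08·b = 85.26
Eliminate a: (row1) − 0.03/0.06·(row2) → 0.085·b = 20.17, so b = 237.294.
Back-substitute: a = (62.8 − 0.125·237.294) / 0.03 = 1104.61.

1104.6 kg product A, 237.3 kg product B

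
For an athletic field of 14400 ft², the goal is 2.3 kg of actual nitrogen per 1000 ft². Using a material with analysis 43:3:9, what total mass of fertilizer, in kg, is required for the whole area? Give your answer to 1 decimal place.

77.0 kg

Product per 1000 ft² = 2.3 / 43% = 5.34884 kg.
Total product = 5.34884 × 14400 / 1000 = 77.0233 kg.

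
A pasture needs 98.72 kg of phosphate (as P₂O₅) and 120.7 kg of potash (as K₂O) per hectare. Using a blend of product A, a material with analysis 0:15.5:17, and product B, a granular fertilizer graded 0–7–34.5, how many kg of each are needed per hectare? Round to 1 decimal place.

616.0 kg product A, 46.3 kg product B

Let a = kg of product A, b = kg of product B (per hectare).
P₂O₅: 0.155·a + 0.07·b = 98.72
K₂O: 0.17·a + 0.345·b = 120.7
Eliminate a: (row1) − 0.155/0.17·(row2) → -0.244559·b = -11.33, so b = 46.3283.
Back-substitute: a = (98.72 − 0.07·46.3283) / 0.155 = 615.981.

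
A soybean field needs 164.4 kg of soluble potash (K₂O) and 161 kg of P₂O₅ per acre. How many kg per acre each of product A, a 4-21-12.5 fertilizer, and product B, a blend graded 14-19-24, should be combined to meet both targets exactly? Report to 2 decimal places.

With a, b = kg per acre of product A and product B:
K₂O: 0.125·a + 0.24·b = 164.4
P₂O₅: 0.21·a + 0.19·b = 161
Eliminate b: (row1) − 0.24/0.19·(row2) → -0.140263·a = -38.9684, so a = 277.824.
Then b = (161 − 0.21·277.824) / 0.19 = 540.3002.

277.82 kg product A, 540.30 kg product B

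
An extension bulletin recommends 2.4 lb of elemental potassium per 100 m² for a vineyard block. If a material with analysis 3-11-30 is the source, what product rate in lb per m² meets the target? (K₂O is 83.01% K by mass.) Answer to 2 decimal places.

0.10 lb of product per sq m

As K₂O: 2.4 / 0.8301 = 2.89122 lb per 100 m².
Product per 100 m² = 2.89122 / 30% = 9.63739 lb.
Convert to per m²: 9.63739 × 0.01 = 0.0963739 lb.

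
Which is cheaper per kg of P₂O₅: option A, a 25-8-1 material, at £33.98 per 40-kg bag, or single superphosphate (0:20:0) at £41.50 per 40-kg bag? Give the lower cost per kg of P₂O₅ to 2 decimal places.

£5.19 per kg P₂O₅ (single superphosphate)

option A: P₂O₅ per bag = 40 × 8% = 3.2 kg; cost = 33.98 / 3.2 = £10.6187/kg P₂O₅.
single superphosphate: P₂O₅ per bag = 40 × 20% = 8 kg; cost = 41.50 / 8 = £5.1875/kg P₂O₅.
single superphosphate is cheaper.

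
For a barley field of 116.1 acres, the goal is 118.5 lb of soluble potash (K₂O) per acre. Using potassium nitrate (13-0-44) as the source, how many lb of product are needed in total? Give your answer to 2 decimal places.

31267.84 lb

Product per acre = 118.5 / 44% = 269.318 lb.
Total product = 269.318 × 116.1 = 31267.841 lb.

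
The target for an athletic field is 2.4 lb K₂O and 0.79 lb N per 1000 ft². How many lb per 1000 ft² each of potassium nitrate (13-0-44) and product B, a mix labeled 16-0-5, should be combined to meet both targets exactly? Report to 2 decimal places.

Per-1000 ft² balance (a = potassium nitrate, b = product B):
K₂O: 0.44·a + 0.05·b = 2.4
N: 0.13·a + 0.16·b = 0.79
Solving simultaneously: a = 5.39124, b = 0.557121.

5.39 lb potassium nitrate, 0.56 lb product B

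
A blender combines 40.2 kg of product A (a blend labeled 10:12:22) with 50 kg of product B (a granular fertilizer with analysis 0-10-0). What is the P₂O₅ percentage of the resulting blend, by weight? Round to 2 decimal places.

Total mass = 40.2 + 50 = 90.2 kg.
P₂O₅ mass = 12%×40.2 + 10%×50 = 9.824 kg.
% P₂O₅ = 9.824 / 90.2 = 10.8914%.

10.89% P₂O₅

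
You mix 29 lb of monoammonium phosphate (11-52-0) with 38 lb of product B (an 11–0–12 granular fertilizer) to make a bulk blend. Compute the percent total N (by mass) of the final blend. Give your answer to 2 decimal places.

11.00% N

Total mass = 29 + 38 = 67 lb.
N mass = 11%×29 + 11%×38 = 7.37 lb.
% N = 7.37 / 67 = 11%.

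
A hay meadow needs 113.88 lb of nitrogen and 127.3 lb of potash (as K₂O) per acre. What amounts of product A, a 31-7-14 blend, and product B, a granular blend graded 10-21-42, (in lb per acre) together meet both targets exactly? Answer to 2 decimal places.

Let a = lb of product A, b = lb of product B (per acre).
N: 0.31·a + 0.1·b = 113.88
K₂O: 0.14·a + 0.42·b = 127.3
From row1: a = (113.88 − 0.1·b) / 0.31.
Into row2: 0.14·(113.88 − 0.1·b)/0.31 + 0.42·b = 127.3 → b = 202.408, a = 302.062.

302.06 lb product A, 202.41 lb product B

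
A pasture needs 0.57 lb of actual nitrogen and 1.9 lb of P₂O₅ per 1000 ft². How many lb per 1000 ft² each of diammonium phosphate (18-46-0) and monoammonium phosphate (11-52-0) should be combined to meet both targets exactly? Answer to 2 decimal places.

Per-1000 ft² balance (a = diammonium phosphate, b = monoammonium phosphate):
N: 0.18·a + 0.11·b = 0.57
P₂O₅: 0.46·a + 0.52·b = 1.9
From row1: a = (0.57 − 0.11·b) / 0.18.
Into row2: 0.46·(0.57 − 0.11·b)/0.18 + 0.52·b = 1.9 → b = 1.85581, a = 2.03256.

2.03 lb diammonium phosphate, 1.86 lb monoammonium phosphate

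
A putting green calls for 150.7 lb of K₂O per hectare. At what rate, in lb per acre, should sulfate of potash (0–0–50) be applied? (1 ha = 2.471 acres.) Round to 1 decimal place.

Product per hectare = 150.7 / 50% = 301.4 lb.
Convert to per acre: 301.4 × 0.404694 = 121.975 lb.

122.0 lb of product per acre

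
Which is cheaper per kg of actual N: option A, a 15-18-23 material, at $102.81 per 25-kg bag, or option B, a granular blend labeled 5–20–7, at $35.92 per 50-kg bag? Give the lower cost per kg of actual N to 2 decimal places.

$14.37 per kg N (option B)

option A: N per bag = 25 × 15% = 3.75 kg; cost = 102.81 / 3.75 = $27.4160/kg N.
option B: N per bag = 50 × 5% = 2.5 kg; cost = 35.92 / 2.5 = $14.3680/kg N.
option B is cheaper.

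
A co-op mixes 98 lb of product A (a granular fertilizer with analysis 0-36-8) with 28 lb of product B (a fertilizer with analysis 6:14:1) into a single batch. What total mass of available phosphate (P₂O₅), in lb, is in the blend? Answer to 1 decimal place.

P₂O₅ mass = 36%×98 + 14%×28 = 39.2 lb.

39.2 lb P₂O₅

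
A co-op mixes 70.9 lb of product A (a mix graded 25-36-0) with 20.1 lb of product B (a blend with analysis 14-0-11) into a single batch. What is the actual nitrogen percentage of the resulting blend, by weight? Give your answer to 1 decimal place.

Total mass = 70.9 + 20.1 = 91 lb.
N mass = 25%×70.9 + 14%×20.1 = 20.539 lb.
% N = 20.539 / 91 = 22.5703%.

22.6% N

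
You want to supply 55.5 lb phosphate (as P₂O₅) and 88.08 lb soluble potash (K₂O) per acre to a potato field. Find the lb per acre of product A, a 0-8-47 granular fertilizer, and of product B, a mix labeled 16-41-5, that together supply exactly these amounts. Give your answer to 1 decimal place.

176.7 lb product A, 100.9 lb product B

Let a = lb of product A, b = lb of product B (per acre).
P₂O₅: 0.08·a + 0.41·b = 55.5
K₂O: 0.47·a + 0.05·b = 88.08
Eliminate b: (row1) − 0.41/0.05·(row2) → -3.774·a = -666.756, so a = 176.671.
Then b = (88.08 − 0.47·176.671) / 0.05 = 100.893.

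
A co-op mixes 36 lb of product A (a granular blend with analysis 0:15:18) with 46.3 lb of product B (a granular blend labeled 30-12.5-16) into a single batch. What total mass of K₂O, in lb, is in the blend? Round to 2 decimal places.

13.89 lb K₂O

K₂O mass = 18%×36 + 16%×46.3 = 13.888 lb.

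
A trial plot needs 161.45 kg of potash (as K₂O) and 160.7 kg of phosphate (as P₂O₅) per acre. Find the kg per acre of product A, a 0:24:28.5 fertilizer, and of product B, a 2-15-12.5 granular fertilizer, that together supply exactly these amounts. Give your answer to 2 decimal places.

With a, b = kg per acre of product A and product B:
K₂O: 0.285·a + 0.125·b = 161.45
P₂O₅: 0.24·a + 0.15·b = 160.7
Eliminate a: (row1) − 0.285/0.24·(row2) → -0.053125·b = -29.3812, so b = 553.059.
Back-substitute: a = (161.45 − 0.125·553.059) / 0.285 = 323.922.

323.92 kg product A, 553.06 kg product B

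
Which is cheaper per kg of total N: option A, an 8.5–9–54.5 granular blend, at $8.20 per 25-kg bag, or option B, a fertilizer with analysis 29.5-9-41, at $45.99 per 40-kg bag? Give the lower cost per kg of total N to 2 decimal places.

option A: N per bag = 25 × 8.5% = 2.125 kg; cost = 8.20 / 2.125 = $3.8588/kg N.
option B: N per bag = 40 × 29.5% = 11.8 kg; cost = 45.99 / 11.8 = $3.8975/kg N.
option A is cheaper.

$3.86 per kg N (option A)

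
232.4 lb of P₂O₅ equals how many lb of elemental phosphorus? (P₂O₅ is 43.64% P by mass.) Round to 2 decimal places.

P = 232.4 × 0.4364 = 101.419 lb.

101.42 lb P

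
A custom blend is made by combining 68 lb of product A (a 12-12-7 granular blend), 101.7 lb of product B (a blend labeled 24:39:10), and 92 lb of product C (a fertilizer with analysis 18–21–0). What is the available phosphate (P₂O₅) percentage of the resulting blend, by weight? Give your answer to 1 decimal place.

Total mass = 68 + 101.7 + 92 = 261.7 lb.
P₂O₅ mass = 12%×68 + 39%×101.7 + 21%×92 = 67.143 lb.
% P₂O₅ = 67.143 / 261.7 = 25.6565%.

25.7% P₂O₅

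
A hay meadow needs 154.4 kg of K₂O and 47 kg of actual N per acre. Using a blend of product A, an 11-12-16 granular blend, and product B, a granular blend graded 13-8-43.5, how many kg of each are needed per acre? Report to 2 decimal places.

With a, b = kg per acre of product A and product B:
K₂O: 0.16·a + 0.435·b = 154.4
N: 0.11·a + 0.13·b = 47
From row1: a = (154.4 − 0.435·b) / 0.16.
Into row2: 0.11·(154.4 − 0.435·b)/0.16 + 0.13·b = 47 → b = 349.871, a = 13.7893.

13.79 kg product A, 349.87 kg product B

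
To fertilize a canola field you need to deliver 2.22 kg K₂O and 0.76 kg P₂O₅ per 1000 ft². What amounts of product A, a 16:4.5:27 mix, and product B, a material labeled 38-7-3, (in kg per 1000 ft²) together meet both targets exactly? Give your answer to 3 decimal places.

With a, b = kg per 1000 ft² of product A and product B:
K₂O: 0.27·a + 0.03·b = 2.22
P₂O₅: 0.045·a + 0.07·b = 0.76
Eliminate a: (row1) − 0.27/0.045·(row2) → -0.39·b = -2.34, so b = 6.
Back-substitute: a = (2.22 − 0.03·6) / 0.27 = 7.55556.

7.556 kg product A, 6.000 kg product B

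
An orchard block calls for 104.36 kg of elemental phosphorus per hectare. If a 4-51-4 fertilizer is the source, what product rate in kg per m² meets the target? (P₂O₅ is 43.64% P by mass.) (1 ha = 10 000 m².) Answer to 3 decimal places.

0.047 kg of product per sq m

As P₂O₅: 104.36 / 0.4364 = 239.138 kg per hectare.
Product per hectare = 239.138 / 51% = 468.899 kg.
Convert to per m²: 468.899 × 0.0001 = 0.0468899 kg.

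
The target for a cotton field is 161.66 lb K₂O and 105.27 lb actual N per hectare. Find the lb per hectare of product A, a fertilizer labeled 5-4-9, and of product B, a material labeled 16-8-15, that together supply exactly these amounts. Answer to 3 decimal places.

1460.159 lb product A, 201.638 lb product B

Let a = lb of product A, b = lb of product B (per hectare).
K₂O: 0.09·a + 0.15·b = 161.66
N: 0.05·a + 0.16·b = 105.27
Eliminate a: (row1) − 0.09/0.05·(row2) → -0.138·b = -27.826, so b = 201.6377.
Back-substitute: a = (161.66 − 0.15·201.6377) / 0.09 = 1460.1594.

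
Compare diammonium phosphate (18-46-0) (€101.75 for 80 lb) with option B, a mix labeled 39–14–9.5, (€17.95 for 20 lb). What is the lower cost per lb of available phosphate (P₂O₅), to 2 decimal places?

€2.76 per lb P₂O₅ (diammonium phosphate)

diammonium phosphate: P₂O₅ per bag = 80 × 46% = 36.8 lb; cost = 101.75 / 36.8 = €2.7649/lb P₂O₅.
option B: P₂O₅ per bag = 20 × 14% = 2.8 lb; cost = 17.95 / 2.8 = €6.4107/lb P₂O₅.
diammonium phosphate is cheaper.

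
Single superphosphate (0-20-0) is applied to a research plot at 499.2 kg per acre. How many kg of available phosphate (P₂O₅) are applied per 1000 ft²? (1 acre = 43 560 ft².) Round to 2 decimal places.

2.29 kg P₂O₅ per thousand sq ft

P₂O₅ per acre = 499.2 × 20% = 99.84 kg.
Convert to per 1000 ft²: 99.84 × 0.0229568 = 2.29201 kg.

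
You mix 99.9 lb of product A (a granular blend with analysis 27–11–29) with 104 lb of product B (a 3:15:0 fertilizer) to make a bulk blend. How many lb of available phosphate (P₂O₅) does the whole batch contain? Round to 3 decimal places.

26.589 lb P₂O₅

P₂O₅ mass = 11%×99.9 + 15%×104 = 26.589 lb.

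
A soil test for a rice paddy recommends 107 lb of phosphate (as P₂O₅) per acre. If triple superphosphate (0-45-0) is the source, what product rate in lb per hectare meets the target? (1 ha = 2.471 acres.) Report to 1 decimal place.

Product per acre = 107 / 45% = 237.778 lb.
Convert to per hectare: 237.778 × 2.471 = 587.549 lb.

587.5 lb of product per hectare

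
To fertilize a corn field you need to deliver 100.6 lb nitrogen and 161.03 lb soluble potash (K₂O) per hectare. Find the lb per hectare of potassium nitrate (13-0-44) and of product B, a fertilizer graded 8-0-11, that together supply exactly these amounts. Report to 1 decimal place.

Let a = lb of potassium nitrate, b = lb of product B (per hectare).
N: 0.13·a + 0.08·b = 100.6
K₂O: 0.44·a + 0.11·b = 161.03
Eliminate a: (row1) − 0.13/0.44·(row2) → 0.0475·b = 53.023, so b = 1116.27.
Back-substitute: a = (100.6 − 0.08·1116.27) / 0.13 = 86.9091.

86.9 lb potassium nitrate, 1116.3 lb product B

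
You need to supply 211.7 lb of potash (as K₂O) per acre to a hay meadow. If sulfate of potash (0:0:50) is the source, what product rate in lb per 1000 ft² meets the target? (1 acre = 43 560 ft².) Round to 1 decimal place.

9.7 lb of product per thousand sq ft

Product per acre = 211.7 / 50% = 423.4 lb.
Convert to per 1000 ft²: 423.4 × 0.0229568 = 9.71993 lb.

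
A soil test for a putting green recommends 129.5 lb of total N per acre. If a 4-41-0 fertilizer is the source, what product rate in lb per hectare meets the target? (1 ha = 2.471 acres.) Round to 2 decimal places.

Product per acre = 129.5 / 4% = 3237.5 lb.
Convert to per hectare: 3237.5 × 2.471 = 7999.863 lb.

7999.86 lb of product per hectare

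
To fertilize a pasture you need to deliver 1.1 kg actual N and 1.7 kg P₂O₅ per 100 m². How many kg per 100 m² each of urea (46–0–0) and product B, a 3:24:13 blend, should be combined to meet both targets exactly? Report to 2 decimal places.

Per-100 m² balance (a = urea, b = product B):
N: 0.46·a + 0.03·b = 1.1
P₂O₅: 0·a + 0.24·b = 1.7
Solving simultaneously: a = 1.92935, b = 7.08333.

1.93 kg urea, 7.08 kg product B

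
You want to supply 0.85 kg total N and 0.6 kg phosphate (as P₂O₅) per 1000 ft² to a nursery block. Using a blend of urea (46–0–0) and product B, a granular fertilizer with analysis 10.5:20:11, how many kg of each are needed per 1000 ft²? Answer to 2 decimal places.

Per-1000 ft² balance (a = urea, b = product B):
N: 0.46·a + 0.105·b = 0.85
P₂O₅: 0·a + 0.2·b = 0.6
Solving simultaneously: a = 1.16304, b = 3.

1.16 kg urea, 3.00 kg product B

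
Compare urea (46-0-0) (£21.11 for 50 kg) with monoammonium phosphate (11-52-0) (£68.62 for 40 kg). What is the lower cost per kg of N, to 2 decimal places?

urea: N per bag = 50 × 46% = 23 kg; cost = 21.11 / 23 = £0.9178/kg N.
monoammonium phosphate: N per bag = 40 × 11% = 4.4 kg; cost = 68.62 / 4.4 = £15.5955/kg N.
urea is cheaper.

£0.92 per kg N (urea)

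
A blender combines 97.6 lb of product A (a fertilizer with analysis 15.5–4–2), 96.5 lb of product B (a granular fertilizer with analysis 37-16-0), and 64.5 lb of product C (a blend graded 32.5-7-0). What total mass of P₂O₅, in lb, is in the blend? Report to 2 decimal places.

P₂O₅ mass = 4%×97.6 + 16%×96.5 + 7%×64.5 = 23.859 lb.

23.86 lb P₂O₅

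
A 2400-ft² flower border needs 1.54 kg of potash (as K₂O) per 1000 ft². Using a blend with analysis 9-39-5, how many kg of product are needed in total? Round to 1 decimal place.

Product per 1000 ft² = 1.54 / 5% = 30.8 kg.
Total product = 30.8 × 2400 / 1000 = 73.92 kg.

73.9 kg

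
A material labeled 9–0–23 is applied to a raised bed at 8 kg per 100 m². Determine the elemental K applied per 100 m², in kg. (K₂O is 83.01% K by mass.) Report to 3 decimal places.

K₂O per 100 m² = 8 × 23% = 1.84 kg.
Elemental K = 1.84 × 0.8301 = 1.52738 kg per 100 m².

1.527 kg K per hundred sq m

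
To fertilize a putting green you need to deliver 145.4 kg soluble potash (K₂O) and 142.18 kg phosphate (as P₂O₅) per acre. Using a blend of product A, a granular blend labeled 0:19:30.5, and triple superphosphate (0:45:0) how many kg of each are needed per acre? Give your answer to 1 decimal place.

476.7 kg product A, 114.7 kg triple superphosphate

With a, b = kg per acre of product A and triple superphosphate:
K₂O: 0.305·a + 0·b = 145.4
P₂O₅: 0.19·a + 0.45·b = 142.18
Solving simultaneously: a = 476.721, b = 114.673.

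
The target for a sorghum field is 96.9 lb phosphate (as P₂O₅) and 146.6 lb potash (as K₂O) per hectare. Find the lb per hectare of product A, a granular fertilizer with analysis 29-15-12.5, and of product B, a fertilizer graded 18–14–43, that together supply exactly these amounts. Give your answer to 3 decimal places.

With a, b = lb per hectare of product A and product B:
P₂O₅: 0.15·a + 0.14·b = 96.9
K₂O: 0.125·a + 0.43·b = 146.6
Eliminate a: (row1) − 0.15/0.125·(row2) → -0.376·b = -79.02, so b = 210.1596.
Back-substitute: a = (96.9 − 0.14·210.1596) / 0.15 = 449.8511.

449.851 lb product A, 210.160 lb product B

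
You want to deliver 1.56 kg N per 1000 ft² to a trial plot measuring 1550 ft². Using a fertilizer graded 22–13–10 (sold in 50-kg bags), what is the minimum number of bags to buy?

Product per 1000 ft² = 1.56 / 22% = 7.09091 kg.
Total product = 7.09091 × 1550 / 1000 = 10.9909 kg.
Bags = ⌈10.9909 / 50⌉ = 1.

1 bags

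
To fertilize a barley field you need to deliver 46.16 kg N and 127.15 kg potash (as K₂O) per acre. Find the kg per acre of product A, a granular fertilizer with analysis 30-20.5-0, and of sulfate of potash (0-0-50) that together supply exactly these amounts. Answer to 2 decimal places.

Per-acre balance (a = product A, b = sulfate of potash):
N: 0.3·a + 0·b = 46.16
K₂O: 0·a + 0.5·b = 127.15
Solving simultaneously: a = 153.867, b = 254.3.

153.87 kg product A, 254.30 kg sulfate of potash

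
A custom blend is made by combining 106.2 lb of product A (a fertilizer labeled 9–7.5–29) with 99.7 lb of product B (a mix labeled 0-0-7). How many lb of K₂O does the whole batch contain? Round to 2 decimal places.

37.78 lb K₂O

K₂O mass = 29%×106.2 + 7%×99.7 = 37.777 lb.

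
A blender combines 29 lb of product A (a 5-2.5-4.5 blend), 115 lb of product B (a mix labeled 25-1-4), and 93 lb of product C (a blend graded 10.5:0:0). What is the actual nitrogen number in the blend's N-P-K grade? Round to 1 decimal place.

16.9% N

Total mass = 29 + 115 + 93 = 237 lb.
N mass = 5%×29 + 25%×115 + 10.5%×93 = 39.965 lb.
% N = 39.965 / 237 = 16.8629%.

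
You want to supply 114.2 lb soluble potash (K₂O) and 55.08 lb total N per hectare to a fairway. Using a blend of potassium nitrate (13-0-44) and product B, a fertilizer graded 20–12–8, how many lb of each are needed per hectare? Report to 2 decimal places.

With a, b = lb per hectare of potassium nitrate and product B:
K₂O: 0.44·a + 0.08·b = 114.2
N: 0.13·a + 0.2·b = 55.08
Eliminate a: (row1) − 0.44/0.13·(row2) → -0.596923·b = -72.2246, so b = 120.9948.
Back-substitute: a = (114.2 − 0.08·120.9948) / 0.44 = 237.546.

237.55 lb potassium nitrate, 120.99 lb product B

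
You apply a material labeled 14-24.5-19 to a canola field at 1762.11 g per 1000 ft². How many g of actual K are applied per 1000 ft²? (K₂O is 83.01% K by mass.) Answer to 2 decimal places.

277.92 g K per thousand sq ft

K₂O per 1000 ft² = 1762.11 × 19% = 334.801 g.
Elemental K = 334.801 × 0.8301 = 277.918 g per 1000 ft².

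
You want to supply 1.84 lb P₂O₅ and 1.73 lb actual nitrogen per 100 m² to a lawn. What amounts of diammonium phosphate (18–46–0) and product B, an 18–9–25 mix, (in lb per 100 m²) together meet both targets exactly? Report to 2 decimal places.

Let a = lb of diammonium phosphate, b = lb of product B (per 100 m²).
P₂O₅: 0.46·a + 0.09·b = 1.84
N: 0.18·a + 0.18·b = 1.73
Eliminate a: (row1) − 0.46/0.18·(row2) → -0.37·b = -2.58111, so b = 6.97598.
Back-substitute: a = (1.84 − 0.09·6.97598) / 0.46 = 2.63514.

2.64 lb diammonium phosphate, 6.98 lb product B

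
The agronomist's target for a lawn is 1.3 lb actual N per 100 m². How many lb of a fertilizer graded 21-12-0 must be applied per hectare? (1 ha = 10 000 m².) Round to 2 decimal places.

619.05 lb of product per hectare

Product per 100 m² = 1.3 / 21% = 6.19048 lb.
Convert to per hectare: 6.19048 × 100 = 619.048 lb.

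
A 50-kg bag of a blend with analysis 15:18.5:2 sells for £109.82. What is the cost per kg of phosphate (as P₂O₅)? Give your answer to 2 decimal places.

P₂O₅ in bag = 50 × 18.5% = 9.25 kg.
Cost per kg P₂O₅ = £109.82 / 9.25 = £11.8724.

£11.87 per kg P₂O₅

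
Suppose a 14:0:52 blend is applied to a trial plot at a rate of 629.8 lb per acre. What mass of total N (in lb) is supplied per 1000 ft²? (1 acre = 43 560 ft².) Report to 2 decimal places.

nitrogen per acre = 629.8 × 14% = 88.172 lb.
Convert to per 1000 ft²: 88.172 × 0.0229568 = 2.02415 lb.

2.02 lb N per thousand sq ft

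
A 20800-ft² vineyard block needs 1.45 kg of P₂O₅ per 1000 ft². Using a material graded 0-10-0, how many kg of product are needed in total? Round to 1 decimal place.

301.6 kg

Product per 1000 ft² = 1.45 / 10% = 14.5 kg.
Total product = 14.5 × 20800 / 1000 = 301.6 kg.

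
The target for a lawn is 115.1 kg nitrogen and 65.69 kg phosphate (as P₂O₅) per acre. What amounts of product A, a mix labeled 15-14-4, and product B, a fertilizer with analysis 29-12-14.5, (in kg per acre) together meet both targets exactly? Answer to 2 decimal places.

With a, b = kg per acre of product A and product B:
N: 0.15·a + 0.29·b = 115.1
P₂O₅: 0.14·a + 0.12·b = 65.69
Eliminate a: (row1) − 0.15/0.14·(row2) → 0.161429·b = 44.7179, so b = 277.013.
Back-substitute: a = (115.1 − 0.29·277.013) / 0.15 = 231.774.

231.77 kg product A, 277.01 kg product B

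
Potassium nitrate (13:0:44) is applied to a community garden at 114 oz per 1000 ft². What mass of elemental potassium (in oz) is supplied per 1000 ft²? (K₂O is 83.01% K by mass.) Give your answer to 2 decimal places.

K₂O per 1000 ft² = 114 × 44% = 50.16 oz.
Elemental K = 50.16 × 0.8301 = 41.6378 oz per 1000 ft².

41.64 oz K per thousand sq ft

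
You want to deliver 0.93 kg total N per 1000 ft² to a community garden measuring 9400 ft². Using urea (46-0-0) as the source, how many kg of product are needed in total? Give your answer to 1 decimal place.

19.0 kg

Product per 1000 ft² = 0.93 / 46% = 2.02174 kg.
Total product = 2.02174 × 9400 / 1000 = 19.0043 kg.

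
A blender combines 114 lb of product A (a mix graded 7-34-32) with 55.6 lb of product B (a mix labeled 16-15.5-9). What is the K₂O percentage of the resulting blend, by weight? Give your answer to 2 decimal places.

24.46% K₂O

Total mass = 114 + 55.6 = 169.6 lb.
K₂O mass = 32%×114 + 9%×55.6 = 41.484 lb.
% K₂O = 41.484 / 169.6 = 24.4599%.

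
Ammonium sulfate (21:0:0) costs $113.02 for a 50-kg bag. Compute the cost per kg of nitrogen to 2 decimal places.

N in bag = 50 × 21% = 10.5 kg.
Cost per kg N = $113.02 / 10.5 = $10.7638.

$10.76 per kg N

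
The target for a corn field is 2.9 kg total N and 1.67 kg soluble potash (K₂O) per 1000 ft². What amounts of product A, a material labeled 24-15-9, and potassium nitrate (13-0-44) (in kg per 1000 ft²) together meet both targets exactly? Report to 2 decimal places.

11.28 kg product A, 1.49 kg potassium nitrate

With a, b = kg per 1000 ft² of product A and potassium nitrate:
N: 0.24·a + 0.13·b = 2.9
K₂O: 0.09·a + 0.44·b = 1.67
Eliminate b: (row1) − 0.13/0.44·(row2) → 0.213409·a = 2.40659, so a = 11.2769.
Then b = (1.67 − 0.09·11.2769) / 0.44 = 1.48882.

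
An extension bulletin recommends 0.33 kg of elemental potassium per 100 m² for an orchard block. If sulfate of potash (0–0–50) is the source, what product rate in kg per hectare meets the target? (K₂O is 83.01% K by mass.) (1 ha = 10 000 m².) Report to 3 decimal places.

79.508 kg of product per hectare

As K₂O: 0.33 / 0.8301 = 0.397542 kg per 100 m².
Product per 100 m² = 0.397542 / 50% = 0.795085 kg.
Convert to per hectare: 0.795085 × 100 = 79.50849 kg.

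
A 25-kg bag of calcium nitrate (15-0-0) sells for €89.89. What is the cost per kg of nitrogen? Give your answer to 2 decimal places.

€23.97 per kg N

N in bag = 25 × 15% = 3.75 kg.
Cost per kg N = €89.89 / 3.75 = €23.9707.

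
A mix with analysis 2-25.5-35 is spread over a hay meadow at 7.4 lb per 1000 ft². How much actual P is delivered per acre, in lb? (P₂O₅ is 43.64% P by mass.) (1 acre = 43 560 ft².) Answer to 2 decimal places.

35.87 lb P per acre

P₂O₅ per 1000 ft² = 7.4 × 25.5% = 1.887 lb.
Elemental P = 1.887 × 0.4364 = 0.823487 lb per 1000 ft².
Convert to per acre: 0.823487 × 43.56 = 35.8711 lb.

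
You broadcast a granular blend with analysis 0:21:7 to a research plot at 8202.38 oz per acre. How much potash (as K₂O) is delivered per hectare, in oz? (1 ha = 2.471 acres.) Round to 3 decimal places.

K₂O per acre = 8202.38 × 7% = 574.167 oz.
Convert to per hectare: 574.167 × 2.471 = 1418.7657 oz.

1418.766 oz K₂O per hectare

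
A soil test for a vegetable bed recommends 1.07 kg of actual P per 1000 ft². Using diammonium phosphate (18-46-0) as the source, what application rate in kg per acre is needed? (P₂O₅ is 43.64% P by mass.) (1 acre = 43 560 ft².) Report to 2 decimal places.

As P₂O₅: 1.07 / 0.4364 = 2.45188 kg per 1000 ft².
Product per 1000 ft² = 2.45188 / 46% = 5.33017 kg.
Convert to per acre: 5.33017 × 43.56 = 232.182 kg.

232.18 kg of product per acre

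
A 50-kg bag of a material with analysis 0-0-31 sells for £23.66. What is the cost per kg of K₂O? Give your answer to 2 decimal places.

K₂O in bag = 50 × 31% = 15.5 kg.
Cost per kg K₂O = £23.66 / 15.5 = £1.5265.

£1.53 per kg K₂O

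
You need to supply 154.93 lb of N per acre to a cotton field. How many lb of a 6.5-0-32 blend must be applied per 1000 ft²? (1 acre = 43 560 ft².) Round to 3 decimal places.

Product per acre = 154.93 / 6.5% = 2383.54 lb.
Convert to per 1000 ft²: 2383.54 × 0.0229568 = 54.7185 lb.

54.719 lb of product per thousand sq ft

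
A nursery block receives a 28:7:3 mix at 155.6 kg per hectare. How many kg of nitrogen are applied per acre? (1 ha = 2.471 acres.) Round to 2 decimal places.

nitrogen per hectare = 155.6 × 28% = 43.568 kg.
Convert to per acre: 43.568 × 0.404694 = 17.6317 kg.

17.63 kg N per acre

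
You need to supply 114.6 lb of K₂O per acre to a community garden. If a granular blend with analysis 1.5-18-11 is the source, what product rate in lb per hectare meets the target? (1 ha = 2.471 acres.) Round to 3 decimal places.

Product per acre = 114.6 / 11% = 1041.82 lb.
Convert to per hectare: 1041.82 × 2.471 = 2574.3327 lb.

2574.333 lb of product per hectare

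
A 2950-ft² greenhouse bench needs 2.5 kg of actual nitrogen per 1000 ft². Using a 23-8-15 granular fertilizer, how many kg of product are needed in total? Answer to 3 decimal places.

Product per 1000 ft² = 2.5 / 23% = 10.8696 kg.
Total product = 10.8696 × 2950 / 1000 = 32.0652 kg.

32.065 kg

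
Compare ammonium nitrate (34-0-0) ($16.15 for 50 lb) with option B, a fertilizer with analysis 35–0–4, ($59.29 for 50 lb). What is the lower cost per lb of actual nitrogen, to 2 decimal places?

ammonium nitrate: N per bag = 50 × 34% = 17 lb; cost = 16.15 / 17 = $0.9500/lb N.
option B: N per bag = 50 × 35% = 17.5 lb; cost = 59.29 / 17.5 = $3.3880/lb N.
ammonium nitrate is cheaper.

$0.95 per lb N (ammonium nitrate)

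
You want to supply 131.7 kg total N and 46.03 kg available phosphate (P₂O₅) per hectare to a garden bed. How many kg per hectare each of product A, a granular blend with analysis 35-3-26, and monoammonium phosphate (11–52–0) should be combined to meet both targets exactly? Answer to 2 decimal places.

354.90 kg product A, 68.04 kg monoammonium phosphate

With a, b = kg per hectare of product A and monoammonium phosphate:
N: 0.35·a + 0.11·b = 131.7
P₂O₅: 0.03·a + 0.52·b = 46.03
Solving simultaneously: a = 354.9004, b = 68.0442.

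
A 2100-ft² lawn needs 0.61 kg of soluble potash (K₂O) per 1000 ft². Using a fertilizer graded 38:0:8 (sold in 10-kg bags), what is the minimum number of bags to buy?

2 bags

Product per 1000 ft² = 0.61 / 8% = 7.625 kg.
Total product = 7.625 × 2100 / 1000 = 16.0125 kg.
Bags = ⌈16.0125 / 10⌉ = 2.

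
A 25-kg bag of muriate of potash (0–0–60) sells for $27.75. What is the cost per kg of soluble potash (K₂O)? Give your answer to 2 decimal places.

K₂O in bag = 25 × 60% = 15 kg.
Cost per kg K₂O = $27.75 / 15 = $1.8500.

$1.85 per kg K₂O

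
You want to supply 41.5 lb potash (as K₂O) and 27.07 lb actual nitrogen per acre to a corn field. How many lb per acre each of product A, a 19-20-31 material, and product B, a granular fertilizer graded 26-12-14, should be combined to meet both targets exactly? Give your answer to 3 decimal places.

129.633 lb product A, 9.383 lb product B

With a, b = lb per acre of product A and product B:
K₂O: 0.31·a + 0.14·b = 41.5
N: 0.19·a + 0.26·b = 27.07
Solving simultaneously: a = 129.6333, b = 9.38333.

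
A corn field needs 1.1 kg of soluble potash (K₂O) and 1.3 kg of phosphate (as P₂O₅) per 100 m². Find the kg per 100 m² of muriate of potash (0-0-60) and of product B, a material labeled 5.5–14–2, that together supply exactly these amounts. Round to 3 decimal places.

Let a = kg of muriate of potash, b = kg of product B (per 100 m²).
K₂O: 0.6·a + 0.02·b = 1.1
P₂O₅: 0·a + 0.14·b = 1.3
Solving simultaneously: a = 1.52381, b = 9.28571.

1.524 kg muriate of potash, 9.286 kg product B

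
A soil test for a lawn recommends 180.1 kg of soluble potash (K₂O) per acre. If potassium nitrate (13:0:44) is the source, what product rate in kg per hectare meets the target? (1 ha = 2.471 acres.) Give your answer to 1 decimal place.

1011.4 kg of product per hectare

Product per acre = 180.1 / 44% = 409.318 kg.
Convert to per hectare: 409.318 × 2.471 = 1011.43 kg.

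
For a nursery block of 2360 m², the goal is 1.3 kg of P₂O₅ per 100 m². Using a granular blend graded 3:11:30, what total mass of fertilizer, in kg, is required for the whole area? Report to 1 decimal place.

Product per 100 m² = 1.3 / 11% = 11.8182 kg.
Total product = 11.8182 × 2360 / 100 = 278.909 kg.

278.9 kg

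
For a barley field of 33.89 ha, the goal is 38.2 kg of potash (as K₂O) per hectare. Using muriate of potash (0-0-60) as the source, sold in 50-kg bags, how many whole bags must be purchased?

Product per hectare = 38.2 / 60% = 63.6667 kg.
Total product = 63.6667 × 33.89 = 2157.66 kg.
Bags = ⌈2157.66 / 50⌉ = 44.

44 bags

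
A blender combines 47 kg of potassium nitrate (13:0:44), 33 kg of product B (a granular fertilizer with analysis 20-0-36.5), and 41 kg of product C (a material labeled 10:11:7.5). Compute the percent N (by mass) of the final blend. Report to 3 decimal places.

13.893% N

Total mass = 47 + 33 + 41 = 121 kg.
N mass = 13%×47 + 20%×33 + 10%×41 = 16.81 kg.
% N = 16.81 / 121 = 13.8926%.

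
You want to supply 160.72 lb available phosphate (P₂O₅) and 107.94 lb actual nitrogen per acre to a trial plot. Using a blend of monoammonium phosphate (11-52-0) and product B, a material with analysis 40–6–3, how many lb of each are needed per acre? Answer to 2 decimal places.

Per-acre balance (a = monoammonium phosphate, b = product B):
P₂O₅: 0.52·a + 0.06·b = 160.72
N: 0.11·a + 0.4·b = 107.94
Solving simultaneously: a = 287.049, b = 190.912.

287.05 lb monoammonium phosphate, 190.91 lb product B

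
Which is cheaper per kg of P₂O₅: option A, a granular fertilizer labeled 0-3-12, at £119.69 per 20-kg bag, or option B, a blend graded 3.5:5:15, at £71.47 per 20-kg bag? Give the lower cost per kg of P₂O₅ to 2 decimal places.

option A: P₂O₅ per bag = 20 × 3% = 0.6 kg; cost = 119.69 / 0.6 = £199.4833/kg P₂O₅.
option B: P₂O₅ per bag = 20 × 5% = 1 kg; cost = 71.47 / 1 = £71.4700/kg P₂O₅.
option B is cheaper.

£71.47 per kg P₂O₅ (option B)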